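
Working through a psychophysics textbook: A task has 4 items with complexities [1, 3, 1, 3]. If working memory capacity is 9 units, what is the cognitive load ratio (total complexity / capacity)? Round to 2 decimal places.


Total complexity = 1 + 3 + 1 + 3 = 8
Load = total / capacity = 8 / 9
= 0.89


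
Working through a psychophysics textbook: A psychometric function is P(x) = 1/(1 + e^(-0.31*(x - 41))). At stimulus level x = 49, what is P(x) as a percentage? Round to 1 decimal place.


P(x) = 1/(1 + e^(-0.31*(49 - 41)))
Exponent = -0.31 * 8 = -2.48
e^(-2.48) = 0.083743
P = 1/(1 + 0.083743) = 0.922728
Percentage = 92.3


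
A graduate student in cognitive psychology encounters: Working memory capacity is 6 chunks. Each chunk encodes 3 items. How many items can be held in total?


Total items = chunks * items_per_chunk
= 6 * 3
= 18


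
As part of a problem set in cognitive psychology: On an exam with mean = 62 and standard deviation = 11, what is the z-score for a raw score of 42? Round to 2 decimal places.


z = (X - mu) / sigma
= (42 - 62) / 11
= -20 / 11
= -1.82


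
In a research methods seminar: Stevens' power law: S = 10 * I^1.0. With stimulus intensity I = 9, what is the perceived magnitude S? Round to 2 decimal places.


S = 10 * 9^1.0
9^1.0 = 9.0
S = 10 * 9.0
= 90.00


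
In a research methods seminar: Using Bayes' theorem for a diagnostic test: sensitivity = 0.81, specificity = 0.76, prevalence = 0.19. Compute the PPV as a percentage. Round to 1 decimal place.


PPV = (sens * prev) / (sens * prev + (1-spec) * (1-prev))
Numerator = 0.81 * 0.19 = 0.1539
P(positive and no disease) = (1 - spec) * (1 - prev) = (1 - 0.76) * (1 - 0.19) = 0.1944
Denominator = 0.1539 + 0.1944 = 0.3483
PPV = 0.1539 / 0.3483 = 0.44186
As percentage = 44.2


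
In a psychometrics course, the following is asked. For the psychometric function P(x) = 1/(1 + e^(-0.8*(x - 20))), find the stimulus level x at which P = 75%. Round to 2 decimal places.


At P = 0.75: 0.75 = 1/(1 + e^(-k*(x-x0)))
Solving: e^(-k*(x-x0)) = 1/3
x = x0 + ln(3)/k
ln(3) = 1.0986
x = 20 + 1.0986/0.8
= 20 + 1.3732
= 21.37


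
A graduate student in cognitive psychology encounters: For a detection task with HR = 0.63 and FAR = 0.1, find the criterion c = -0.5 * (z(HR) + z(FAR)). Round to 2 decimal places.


c = -0.5 * (z(HR) + z(FAR))
z(0.63) = 0.3319
z(0.1) = -1.2816
c = -0.5 * (0.3319 + -1.2816)
= -0.5 * -0.9497
= 0.47


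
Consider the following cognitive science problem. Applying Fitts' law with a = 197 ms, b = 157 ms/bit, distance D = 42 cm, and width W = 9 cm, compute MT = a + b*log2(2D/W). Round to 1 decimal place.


MT = 197 + 157 * log2(2*42/9)
2D/W = 9.333333
log2(9.333333) = 3.2224
MT = 197 + 157 * 3.2224
= 702.9 ms


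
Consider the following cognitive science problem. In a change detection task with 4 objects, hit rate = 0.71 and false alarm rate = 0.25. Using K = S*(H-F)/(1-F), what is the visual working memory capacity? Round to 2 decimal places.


K = S * (H - F) / (1 - F)
H - F = 0.46
1 - F = 0.75
K = 4 * 0.46 / 0.75
= 2.45


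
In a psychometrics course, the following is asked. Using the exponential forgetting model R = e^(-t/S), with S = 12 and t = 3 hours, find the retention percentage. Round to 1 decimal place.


R = e^(-t/S)
-t/S = -3/12 = -0.25
R = e^(-0.25) = 0.778801
Percentage = 0.778801 * 100
= 77.9


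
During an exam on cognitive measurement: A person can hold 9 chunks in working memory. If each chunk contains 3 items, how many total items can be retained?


Total items = chunks * items_per_chunk
= 9 * 3
= 27


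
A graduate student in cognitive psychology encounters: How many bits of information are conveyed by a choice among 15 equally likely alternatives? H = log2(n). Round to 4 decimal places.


H = log2(n)
H = log2(15)
= 3.9069


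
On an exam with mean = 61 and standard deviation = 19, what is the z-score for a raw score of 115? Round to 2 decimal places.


z = (X - mu) / sigma
= (115 - 61) / 19
= 54 / 19
= 2.84


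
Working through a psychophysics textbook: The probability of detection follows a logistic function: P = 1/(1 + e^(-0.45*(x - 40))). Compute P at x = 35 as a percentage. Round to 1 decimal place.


P(x) = 1/(1 + e^(-0.45*(35 - 40)))
Exponent = -0.45 * -5 = 2.25
e^(2.25) = 9.487736
P = 1/(1 + 9.487736) = 0.095349
Percentage = 9.5


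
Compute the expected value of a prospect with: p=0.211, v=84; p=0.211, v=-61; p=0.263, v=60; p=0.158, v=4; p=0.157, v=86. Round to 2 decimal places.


EU = sum(p_i * v_i)
0.211 * 84 = 17.724
0.211 * -61 = -12.871
0.263 * 60 = 15.78
0.158 * 4 = 0.632
0.157 * 86 = 13.502
EU = 17.724 + -12.871 + 15.78 + 0.632 + 13.502
= 34.77


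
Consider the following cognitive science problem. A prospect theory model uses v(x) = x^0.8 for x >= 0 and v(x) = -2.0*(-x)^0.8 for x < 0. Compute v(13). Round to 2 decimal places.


Since x = 13 >= 0, use v(x) = x^0.8
13^0.8 = 7.7831
v(13) = 7.78


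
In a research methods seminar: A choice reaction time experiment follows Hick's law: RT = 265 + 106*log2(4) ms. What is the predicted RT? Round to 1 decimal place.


RT = 265 + 106 * log2(4)
log2(4) = 2.0
RT = 265 + 106 * 2.0
= 265 + 212.0
= 477.0 ms


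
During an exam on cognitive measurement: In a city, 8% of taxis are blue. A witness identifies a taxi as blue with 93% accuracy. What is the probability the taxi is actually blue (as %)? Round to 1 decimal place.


P(blue | says blue) = P(says blue | blue)*P(blue) / [P(says blue | blue)*P(blue) + P(says blue | not blue)*P(not blue)]
Numerator = 0.93 * 0.08 = 0.0744
False identification = 0.07 * 0.92 = 0.0644
P = 0.0744 / (0.0744 + 0.0644)
= 0.0744 / 0.1388
As percentage = 53.6


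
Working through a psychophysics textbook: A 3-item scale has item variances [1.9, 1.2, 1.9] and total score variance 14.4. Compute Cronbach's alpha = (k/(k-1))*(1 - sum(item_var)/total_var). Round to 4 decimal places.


alpha = (k/(k-1)) * (1 - sum(s_i^2)/s_total^2)
sum(item variances) = 5.0
k/(k-1) = 3/2 = 1.5
1 - 5.0/14.4 = 1 - 0.347222 = 0.652778
alpha = 1.5 * 0.652778
= 0.9792


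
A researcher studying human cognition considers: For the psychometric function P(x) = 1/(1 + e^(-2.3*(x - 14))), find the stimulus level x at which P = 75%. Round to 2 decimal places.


At P = 0.75: 0.75 = 1/(1 + e^(-k*(x-x0)))
Solving: e^(-k*(x-x0)) = 1/3
x = x0 + ln(3)/k
ln(3) = 1.0986
x = 14 + 1.0986/2.3
= 14 + 0.4777
= 14.48


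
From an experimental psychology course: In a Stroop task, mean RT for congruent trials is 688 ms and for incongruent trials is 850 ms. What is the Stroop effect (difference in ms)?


Stroop effect = RT(incongruent) - RT(congruent)
= 850 - 688
= 162 ms


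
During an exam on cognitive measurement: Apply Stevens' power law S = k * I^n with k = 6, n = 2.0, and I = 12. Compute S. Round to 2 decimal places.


S = 6 * 12^2.0
12^2.0 = 144.0
S = 6 * 144.0
= 864.00


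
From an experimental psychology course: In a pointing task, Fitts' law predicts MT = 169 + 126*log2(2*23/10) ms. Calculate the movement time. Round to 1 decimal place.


MT = 169 + 126 * log2(2*23/10)
2D/W = 4.6
log2(4.6) = 2.2016
MT = 169 + 126 * 2.2016
= 446.4 ms


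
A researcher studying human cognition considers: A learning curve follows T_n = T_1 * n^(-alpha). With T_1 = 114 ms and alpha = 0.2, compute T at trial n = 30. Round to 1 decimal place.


T_n = 114 * 30^(-0.2)
30^(-0.2) = 0.506496
T_n = 114 * 0.506496
= 57.7 ms


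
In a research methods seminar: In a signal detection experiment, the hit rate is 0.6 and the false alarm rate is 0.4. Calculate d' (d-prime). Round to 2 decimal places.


d' = z(HR) - z(FAR)
z(0.6) = 0.2533
z(0.4) = -0.2533
d' = 0.2533 - -0.2533
= 0.51


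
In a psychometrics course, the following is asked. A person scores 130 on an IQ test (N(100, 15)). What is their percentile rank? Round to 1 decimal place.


z = (IQ - mean) / SD
z = (130 - 100) / 15 = 2.0
Percentile = Phi(2.0) * 100
Phi(2.0) = 0.97725
= 97.7


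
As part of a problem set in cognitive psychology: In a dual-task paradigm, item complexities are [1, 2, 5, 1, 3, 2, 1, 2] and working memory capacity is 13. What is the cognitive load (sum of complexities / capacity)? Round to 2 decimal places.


Total complexity = 1 + 2 + 5 + 1 + 3 + 2 + 1 + 2 = 17
Load = total / capacity = 17 / 13
= 1.31


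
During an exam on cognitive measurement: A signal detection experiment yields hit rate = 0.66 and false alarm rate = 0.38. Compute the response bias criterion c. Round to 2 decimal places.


c = -0.5 * (z(HR) + z(FAR))
z(0.66) = 0.4125
z(0.38) = -0.3055
c = -0.5 * (0.4125 + -0.3055)
= -0.5 * 0.107
= -0.05


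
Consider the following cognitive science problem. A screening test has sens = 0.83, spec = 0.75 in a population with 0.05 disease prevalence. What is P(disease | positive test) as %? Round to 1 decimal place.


PPV = (sens * prev) / (sens * prev + (1-spec) * (1-prev))
Numerator = 0.83 * 0.05 = 0.0415
P(positive and no disease) = (1 - spec) * (1 - prev) = (1 - 0.75) * (1 - 0.05) = 0.2375
Denominator = 0.0415 + 0.2375 = 0.279
PPV = 0.0415 / 0.279 = 0.148746
As percentage = 14.9


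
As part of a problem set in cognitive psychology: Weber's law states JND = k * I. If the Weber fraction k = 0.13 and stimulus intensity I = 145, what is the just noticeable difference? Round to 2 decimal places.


JND = k * I
JND = 0.13 * 145
= 18.85


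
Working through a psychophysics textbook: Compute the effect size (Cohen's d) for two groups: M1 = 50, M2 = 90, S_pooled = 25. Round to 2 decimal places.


Cohen's d = (M1 - M2) / S_pooled
= (50 - 90) / 25
= -40 / 25
= -1.60


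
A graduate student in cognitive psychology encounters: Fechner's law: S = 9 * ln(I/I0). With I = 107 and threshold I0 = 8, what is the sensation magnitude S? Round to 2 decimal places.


S = 9 * ln(107/8)
I/I0 = 13.375
ln(13.375) = 2.5934
S = 9 * 2.5934
= 23.34


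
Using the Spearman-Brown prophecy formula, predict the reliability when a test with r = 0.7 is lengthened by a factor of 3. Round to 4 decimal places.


r_new = n*r / (1 + (n-1)*r)
Numerator = 3 * 0.7 = 2.1
Denominator = 1 + 2 * 0.7 = 2.4
r_new = 2.1 / 2.4
= 0.8750


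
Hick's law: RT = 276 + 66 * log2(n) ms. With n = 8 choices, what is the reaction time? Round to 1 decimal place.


RT = 276 + 66 * log2(8)
log2(8) = 3.0
RT = 276 + 66 * 3.0
= 276 + 198.0
= 474.0 ms


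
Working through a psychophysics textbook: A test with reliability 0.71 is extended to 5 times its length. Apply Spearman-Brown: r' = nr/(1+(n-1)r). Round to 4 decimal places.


r_new = n*r / (1 + (n-1)*r)
Numerator = 5 * 0.71 = 3.55
Denominator = 1 + 4 * 0.71 = 3.84
r_new = 3.55 / 3.84
= 0.9245


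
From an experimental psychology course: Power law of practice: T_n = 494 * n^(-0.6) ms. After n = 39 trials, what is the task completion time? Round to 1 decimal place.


T_n = 494 * 39^(-0.6)
39^(-0.6) = 0.11101
T_n = 494 * 0.11101
= 54.8 ms


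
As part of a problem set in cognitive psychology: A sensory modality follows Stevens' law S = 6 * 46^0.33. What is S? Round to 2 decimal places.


S = 6 * 46^0.33
46^0.33 = 3.5376
S = 6 * 3.5376
= 21.23


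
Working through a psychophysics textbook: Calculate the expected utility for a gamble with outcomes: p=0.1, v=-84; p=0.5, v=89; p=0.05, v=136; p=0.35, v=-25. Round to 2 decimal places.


EU = sum(p_i * v_i)
0.1 * -84 = -8.4
0.5 * 89 = 44.5
0.05 * 136 = 6.8
0.35 * -25 = -8.75
EU = -8.4 + 44.5 + 6.8 + -8.75
= 34.15


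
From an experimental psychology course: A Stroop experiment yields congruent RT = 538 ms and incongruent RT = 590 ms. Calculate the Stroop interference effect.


Stroop effect = RT(incongruent) - RT(congruent)
= 590 - 538
= 52 ms


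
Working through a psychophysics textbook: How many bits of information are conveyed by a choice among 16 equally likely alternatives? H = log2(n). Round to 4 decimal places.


H = log2(n)
H = log2(16)
= 4.0000


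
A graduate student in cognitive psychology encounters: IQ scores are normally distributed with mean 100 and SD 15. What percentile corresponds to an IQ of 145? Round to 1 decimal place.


z = (IQ - mean) / SD
z = (145 - 100) / 15 = 3.0
Percentile = Phi(3.0) * 100
Phi(3.0) = 0.99865
= 99.9


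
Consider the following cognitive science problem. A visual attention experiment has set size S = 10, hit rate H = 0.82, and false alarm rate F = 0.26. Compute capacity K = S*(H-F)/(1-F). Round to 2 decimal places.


K = S * (H - F) / (1 - F)
H - F = 0.56
1 - F = 0.74
K = 10 * 0.56 / 0.74
= 7.57


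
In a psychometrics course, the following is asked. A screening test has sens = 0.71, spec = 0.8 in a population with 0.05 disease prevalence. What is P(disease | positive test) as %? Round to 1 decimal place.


PPV = (sens * prev) / (sens * prev + (1-spec) * (1-prev))
Numerator = 0.71 * 0.05 = 0.0355
P(positive and no disease) = (1 - spec) * (1 - prev) = (1 - 0.8) * (1 - 0.05) = 0.19
Denominator = 0.0355 + 0.19 = 0.2255
PPV = 0.0355 / 0.2255 = 0.157428
As percentage = 15.7


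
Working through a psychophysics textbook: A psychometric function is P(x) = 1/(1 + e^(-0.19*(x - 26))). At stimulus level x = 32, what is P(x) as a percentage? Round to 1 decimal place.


P(x) = 1/(1 + e^(-0.19*(32 - 26)))
Exponent = -0.19 * 6 = -1.14
e^(-1.14) = 0.319819
P = 1/(1 + 0.319819) = 0.75768
Percentage = 75.8


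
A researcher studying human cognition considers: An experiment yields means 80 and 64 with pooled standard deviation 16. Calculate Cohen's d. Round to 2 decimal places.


Cohen's d = (M1 - M2) / S_pooled
= (80 - 64) / 16
= 16 / 16
= 1.00


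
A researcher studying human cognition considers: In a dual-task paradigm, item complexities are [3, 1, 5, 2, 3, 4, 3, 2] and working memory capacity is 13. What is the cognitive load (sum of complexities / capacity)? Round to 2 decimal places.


Total complexity = 3 + 1 + 5 + 2 + 3 + 4 + 3 + 2 = 23
Load = total / capacity = 23 / 13
= 1.77


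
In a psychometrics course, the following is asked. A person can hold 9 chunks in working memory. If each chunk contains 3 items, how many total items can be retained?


Total items = chunks * items_per_chunk
= 9 * 3
= 27


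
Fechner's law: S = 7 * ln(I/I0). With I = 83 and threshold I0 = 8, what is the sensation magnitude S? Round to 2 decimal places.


S = 7 * ln(83/8)
I/I0 = 10.375
ln(10.375) = 2.3394
S = 7 * 2.3394
= 16.38


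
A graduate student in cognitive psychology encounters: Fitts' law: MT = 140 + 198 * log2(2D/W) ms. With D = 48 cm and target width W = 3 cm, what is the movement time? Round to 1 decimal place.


MT = 140 + 198 * log2(2*48/3)
2D/W = 32.0
log2(32.0) = 5.0
MT = 140 + 198 * 5.0
= 1130.0 ms


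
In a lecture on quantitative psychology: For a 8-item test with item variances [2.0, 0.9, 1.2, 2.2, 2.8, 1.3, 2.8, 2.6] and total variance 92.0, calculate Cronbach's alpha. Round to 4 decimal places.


alpha = (k/(k-1)) * (1 - sum(s_i^2)/s_total^2)
sum(item variances) = 15.8
k/(k-1) = 8/7 = 1.142857
1 - 15.8/92.0 = 1 - 0.171739 = 0.828261
alpha = 1.142857 * 0.828261
= 0.9466


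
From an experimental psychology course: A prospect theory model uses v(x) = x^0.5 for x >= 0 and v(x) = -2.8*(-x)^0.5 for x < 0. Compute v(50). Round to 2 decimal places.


Since x = 50 >= 0, use v(x) = x^0.5
50^0.5 = 7.0711
v(50) = 7.07


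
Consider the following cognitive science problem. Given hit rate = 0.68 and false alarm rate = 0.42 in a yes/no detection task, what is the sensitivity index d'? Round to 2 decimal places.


d' = z(HR) - z(FAR)
z(0.68) = 0.4677
z(0.42) = -0.2019
d' = 0.4677 - -0.2019
= 0.67


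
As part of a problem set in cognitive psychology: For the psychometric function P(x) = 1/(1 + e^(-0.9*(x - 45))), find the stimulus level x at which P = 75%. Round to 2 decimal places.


At P = 0.75: 0.75 = 1/(1 + e^(-k*(x-x0)))
Solving: e^(-k*(x-x0)) = 1/3
x = x0 + ln(3)/k
ln(3) = 1.0986
x = 45 + 1.0986/0.9
= 45 + 1.2207
= 46.22


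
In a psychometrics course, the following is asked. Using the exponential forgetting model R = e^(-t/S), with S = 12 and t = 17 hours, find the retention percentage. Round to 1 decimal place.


R = e^(-t/S)
-t/S = -17/12 = -1.416667
R = e^(-1.416667) = 0.242521
Percentage = 0.242521 * 100
= 24.3


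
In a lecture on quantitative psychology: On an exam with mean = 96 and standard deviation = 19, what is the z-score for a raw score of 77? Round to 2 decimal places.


z = (X - mu) / sigma
= (77 - 96) / 19
= -19 / 19
= -1.00


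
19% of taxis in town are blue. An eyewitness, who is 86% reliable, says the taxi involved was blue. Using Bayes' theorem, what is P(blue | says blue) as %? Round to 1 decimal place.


P(blue | says blue) = P(says blue | blue)*P(blue) / [P(says blue | blue)*P(blue) + P(says blue | not blue)*P(not blue)]
Numerator = 0.86 * 0.19 = 0.1634
False identification = 0.14 * 0.81 = 0.1134
P = 0.1634 / (0.1634 + 0.1134)
= 0.1634 / 0.2768
As percentage = 59.0


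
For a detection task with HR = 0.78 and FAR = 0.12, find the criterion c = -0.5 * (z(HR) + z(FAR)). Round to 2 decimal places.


c = -0.5 * (z(HR) + z(FAR))
z(0.78) = 0.7722
z(0.12) = -1.175
c = -0.5 * (0.7722 + -1.175)
= -0.5 * -0.4028
= 0.20


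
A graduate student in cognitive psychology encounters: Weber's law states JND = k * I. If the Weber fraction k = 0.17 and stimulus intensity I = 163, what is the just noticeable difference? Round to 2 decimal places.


JND = k * I
JND = 0.17 * 163
= 27.71


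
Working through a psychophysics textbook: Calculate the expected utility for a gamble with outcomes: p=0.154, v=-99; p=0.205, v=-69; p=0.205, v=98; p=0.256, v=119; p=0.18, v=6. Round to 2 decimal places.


EU = sum(p_i * v_i)
0.154 * -99 = -15.246
0.205 * -69 = -14.145
0.205 * 98 = 20.09
0.256 * 119 = 30.464
0.18 * 6 = 1.08
EU = -15.246 + -14.145 + 20.09 + 30.464 + 1.08
= 22.24


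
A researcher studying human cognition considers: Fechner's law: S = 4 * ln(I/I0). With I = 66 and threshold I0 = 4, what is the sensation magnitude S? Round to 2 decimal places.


S = 4 * ln(66/4)
I/I0 = 16.5
ln(16.5) = 2.8034
S = 4 * 2.8034
= 11.21


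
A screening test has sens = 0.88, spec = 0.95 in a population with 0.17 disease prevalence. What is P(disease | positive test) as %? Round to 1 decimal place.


PPV = (sens * prev) / (sens * prev + (1-spec) * (1-prev))
Numerator = 0.88 * 0.17 = 0.1496
P(positive and no disease) = (1 - spec) * (1 - prev) = (1 - 0.95) * (1 - 0.17) = 0.0415
Denominator = 0.1496 + 0.0415 = 0.1911
PPV = 0.1496 / 0.1911 = 0.782836
As percentage = 78.3


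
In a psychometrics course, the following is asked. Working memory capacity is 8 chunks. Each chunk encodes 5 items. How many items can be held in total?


Total items = chunks * items_per_chunk
= 8 * 5
= 40


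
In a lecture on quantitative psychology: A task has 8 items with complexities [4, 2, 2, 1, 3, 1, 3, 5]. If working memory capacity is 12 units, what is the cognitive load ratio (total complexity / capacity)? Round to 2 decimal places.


Total complexity = 4 + 2 + 2 + 1 + 3 + 1 + 3 + 5 = 21
Load = total / capacity = 21 / 12
= 1.75


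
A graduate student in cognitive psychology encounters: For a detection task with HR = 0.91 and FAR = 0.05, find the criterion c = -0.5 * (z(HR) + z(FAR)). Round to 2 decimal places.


c = -0.5 * (z(HR) + z(FAR))
z(0.91) = 1.3408
z(0.05) = -1.6449
c = -0.5 * (1.3408 + -1.6449)
= -0.5 * -0.3041
= 0.15


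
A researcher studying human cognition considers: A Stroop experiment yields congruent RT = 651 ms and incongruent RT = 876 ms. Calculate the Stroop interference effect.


Stroop effect = RT(incongruent) - RT(congruent)
= 876 - 651
= 225 ms


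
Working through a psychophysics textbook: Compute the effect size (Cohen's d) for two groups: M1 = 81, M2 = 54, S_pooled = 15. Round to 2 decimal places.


Cohen's d = (M1 - M2) / S_pooled
= (81 - 54) / 15
= 27 / 15
= 1.80


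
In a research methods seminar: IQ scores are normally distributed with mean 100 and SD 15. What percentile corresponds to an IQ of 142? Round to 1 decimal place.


z = (IQ - mean) / SD
z = (142 - 100) / 15 = 2.8
Percentile = Phi(2.8) * 100
Phi(2.8) = 0.997445
= 99.7


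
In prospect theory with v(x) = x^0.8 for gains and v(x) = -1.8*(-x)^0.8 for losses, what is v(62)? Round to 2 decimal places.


Since x = 62 >= 0, use v(x) = x^0.8
62^0.8 = 27.159
v(62) = 27.16


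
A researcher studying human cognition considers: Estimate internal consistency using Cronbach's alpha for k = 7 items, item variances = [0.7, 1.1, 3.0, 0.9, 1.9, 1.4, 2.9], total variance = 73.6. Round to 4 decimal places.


alpha = (k/(k-1)) * (1 - sum(s_i^2)/s_total^2)
sum(item variances) = 11.9
k/(k-1) = 7/6 = 1.166667
1 - 11.9/73.6 = 1 - 0.161685 = 0.838315
alpha = 1.166667 * 0.838315
= 0.9780


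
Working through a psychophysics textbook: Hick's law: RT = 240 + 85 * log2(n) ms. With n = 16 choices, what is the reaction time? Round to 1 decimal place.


RT = 240 + 85 * log2(16)
log2(16) = 4.0
RT = 240 + 85 * 4.0
= 240 + 340.0
= 580.0 ms


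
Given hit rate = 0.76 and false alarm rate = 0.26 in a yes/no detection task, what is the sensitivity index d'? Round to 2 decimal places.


d' = z(HR) - z(FAR)
z(0.76) = 0.7063
z(0.26) = -0.6433
d' = 0.7063 - -0.6433
= 1.35


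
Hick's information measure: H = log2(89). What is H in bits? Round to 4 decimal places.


H = log2(n)
H = log2(89)
= 6.4757


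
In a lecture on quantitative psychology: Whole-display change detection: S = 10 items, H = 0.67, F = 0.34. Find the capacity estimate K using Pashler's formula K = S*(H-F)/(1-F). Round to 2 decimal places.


K = S * (H - F) / (1 - F)
H - F = 0.33
1 - F = 0.66
K = 10 * 0.33 / 0.66
= 5.00


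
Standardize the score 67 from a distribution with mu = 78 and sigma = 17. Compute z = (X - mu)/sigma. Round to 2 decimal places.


z = (X - mu) / sigma
= (67 - 78) / 17
= -11 / 17
= -0.65


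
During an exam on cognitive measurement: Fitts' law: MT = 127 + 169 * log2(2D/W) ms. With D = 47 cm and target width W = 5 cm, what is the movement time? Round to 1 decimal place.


MT = 127 + 169 * log2(2*47/5)
2D/W = 18.8
log2(18.8) = 4.2327
MT = 127 + 169 * 4.2327
= 842.3 ms


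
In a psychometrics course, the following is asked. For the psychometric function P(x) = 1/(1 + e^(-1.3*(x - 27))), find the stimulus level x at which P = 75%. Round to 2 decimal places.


At P = 0.75: 0.75 = 1/(1 + e^(-k*(x-x0)))
Solving: e^(-k*(x-x0)) = 1/3
x = x0 + ln(3)/k
ln(3) = 1.0986
x = 27 + 1.0986/1.3
= 27 + 0.8451
= 27.85


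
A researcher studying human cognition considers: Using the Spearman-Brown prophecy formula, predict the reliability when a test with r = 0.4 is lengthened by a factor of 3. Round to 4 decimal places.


r_new = n*r / (1 + (n-1)*r)
Numerator = 3 * 0.4 = 1.2
Denominator = 1 + 2 * 0.4 = 1.8
r_new = 1.2 / 1.8
= 0.6667


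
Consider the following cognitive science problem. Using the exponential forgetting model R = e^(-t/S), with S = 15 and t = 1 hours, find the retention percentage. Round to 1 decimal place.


R = e^(-t/S)
-t/S = -1/15 = -0.066667
R = e^(-0.066667) = 0.935507
Percentage = 0.935507 * 100
= 93.6


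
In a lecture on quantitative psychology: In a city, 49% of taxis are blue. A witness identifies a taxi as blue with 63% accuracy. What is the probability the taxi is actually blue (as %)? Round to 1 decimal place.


P(blue | says blue) = P(says blue | blue)*P(blue) / [P(says blue | blue)*P(blue) + P(says blue | not blue)*P(not blue)]
Numerator = 0.63 * 0.49 = 0.3087
False identification = 0.37 * 0.51 = 0.1887
P = 0.3087 / (0.3087 + 0.1887)
= 0.3087 / 0.4974
As percentage = 62.1


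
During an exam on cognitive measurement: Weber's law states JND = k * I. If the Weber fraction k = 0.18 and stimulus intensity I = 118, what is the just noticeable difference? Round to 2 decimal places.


JND = k * I
JND = 0.18 * 118
= 21.24


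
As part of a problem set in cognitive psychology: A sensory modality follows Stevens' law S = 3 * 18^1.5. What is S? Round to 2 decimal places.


S = 3 * 18^1.5
18^1.5 = 76.3675
S = 3 * 76.3675
= 229.10


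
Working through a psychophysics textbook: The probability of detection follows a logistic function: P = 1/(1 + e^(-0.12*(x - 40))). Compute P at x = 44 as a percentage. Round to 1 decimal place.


P(x) = 1/(1 + e^(-0.12*(44 - 40)))
Exponent = -0.12 * 4 = -0.48
e^(-0.48) = 0.618783
P = 1/(1 + 0.618783) = 0.617748
Percentage = 61.8


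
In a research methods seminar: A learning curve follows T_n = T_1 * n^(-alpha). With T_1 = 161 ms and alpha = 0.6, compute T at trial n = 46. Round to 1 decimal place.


T_n = 161 * 46^(-0.6)
46^(-0.6) = 0.100541
T_n = 161 * 0.100541
= 16.2 ms


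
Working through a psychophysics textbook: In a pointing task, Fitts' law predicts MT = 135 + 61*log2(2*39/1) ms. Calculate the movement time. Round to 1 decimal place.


MT = 135 + 61 * log2(2*39/1)
2D/W = 78.0
log2(78.0) = 6.2854
MT = 135 + 61 * 6.2854
= 518.4 ms


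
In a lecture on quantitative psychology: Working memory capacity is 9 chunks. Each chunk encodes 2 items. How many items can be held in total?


Total items = chunks * items_per_chunk
= 9 * 2
= 18


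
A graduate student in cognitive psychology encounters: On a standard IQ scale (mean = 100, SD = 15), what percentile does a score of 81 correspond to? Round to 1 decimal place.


z = (IQ - mean) / SD
z = (81 - 100) / 15 = -1.2667
Percentile = Phi(-1.2667) * 100
Phi(-1.2667) = 0.102631
= 10.3


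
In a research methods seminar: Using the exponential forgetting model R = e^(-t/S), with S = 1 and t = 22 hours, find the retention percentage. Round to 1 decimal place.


R = e^(-t/S)
-t/S = -22/1 = -22.0
R = e^(-22.0) = 0.0
Percentage = 0.0 * 100
= 0.0


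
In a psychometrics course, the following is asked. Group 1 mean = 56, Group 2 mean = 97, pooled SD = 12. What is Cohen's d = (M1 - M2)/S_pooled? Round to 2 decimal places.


Cohen's d = (M1 - M2) / S_pooled
= (56 - 97) / 12
= -41 / 12
= -3.42


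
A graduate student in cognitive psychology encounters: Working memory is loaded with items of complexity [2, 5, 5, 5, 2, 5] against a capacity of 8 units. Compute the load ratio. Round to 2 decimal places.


Total complexity = 2 + 5 + 5 + 5 + 2 + 5 = 24
Load = total / capacity = 24 / 8
= 3.00


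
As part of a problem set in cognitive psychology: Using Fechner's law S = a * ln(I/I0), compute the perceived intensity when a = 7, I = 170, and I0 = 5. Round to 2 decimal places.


S = 7 * ln(170/5)
I/I0 = 34.0
ln(34.0) = 3.5264
S = 7 * 3.5264
= 24.68


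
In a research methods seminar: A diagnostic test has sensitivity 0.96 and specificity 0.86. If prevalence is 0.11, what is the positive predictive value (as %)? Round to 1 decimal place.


PPV = (sens * prev) / (sens * prev + (1-spec) * (1-prev))
Numerator = 0.96 * 0.11 = 0.1056
P(positive and no disease) = (1 - spec) * (1 - prev) = (1 - 0.86) * (1 - 0.11) = 0.1246
Denominator = 0.1056 + 0.1246 = 0.2302
PPV = 0.1056 / 0.2302 = 0.458732
As percentage = 45.9


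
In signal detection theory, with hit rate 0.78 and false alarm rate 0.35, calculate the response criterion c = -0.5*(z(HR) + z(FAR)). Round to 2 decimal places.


c = -0.5 * (z(HR) + z(FAR))
z(0.78) = 0.7722
z(0.35) = -0.3853
c = -0.5 * (0.7722 + -0.3853)
= -0.5 * 0.3869
= -0.19


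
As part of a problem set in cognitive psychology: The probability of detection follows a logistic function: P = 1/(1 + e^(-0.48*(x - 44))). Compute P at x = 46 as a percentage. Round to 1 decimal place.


P(x) = 1/(1 + e^(-0.48*(46 - 44)))
Exponent = -0.48 * 2 = -0.96
e^(-0.96) = 0.382893
P = 1/(1 + 0.382893) = 0.723122
Percentage = 72.3


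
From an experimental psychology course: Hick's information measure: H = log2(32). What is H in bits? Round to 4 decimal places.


H = log2(n)
H = log2(32)
= 5.0000


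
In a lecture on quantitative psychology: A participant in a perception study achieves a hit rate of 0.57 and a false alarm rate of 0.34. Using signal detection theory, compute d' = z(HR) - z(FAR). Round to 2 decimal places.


d' = z(HR) - z(FAR)
z(0.57) = 0.1764
z(0.34) = -0.4125
d' = 0.1764 - -0.4125
= 0.59


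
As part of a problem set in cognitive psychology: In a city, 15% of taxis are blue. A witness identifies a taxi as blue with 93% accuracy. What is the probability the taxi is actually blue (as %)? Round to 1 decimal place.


P(blue | says blue) = P(says blue | blue)*P(blue) / [P(says blue | blue)*P(blue) + P(says blue | not blue)*P(not blue)]
Numerator = 0.93 * 0.15 = 0.1395
False identification = 0.07 * 0.85 = 0.0595
P = 0.1395 / (0.1395 + 0.0595)
= 0.1395 / 0.199
As percentage = 70.1


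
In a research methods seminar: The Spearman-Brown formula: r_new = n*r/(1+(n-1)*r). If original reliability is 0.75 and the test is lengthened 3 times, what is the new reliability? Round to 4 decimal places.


r_new = n*r / (1 + (n-1)*r)
Numerator = 3 * 0.75 = 2.25
Denominator = 1 + 2 * 0.75 = 2.5
r_new = 2.25 / 2.5
= 0.9000


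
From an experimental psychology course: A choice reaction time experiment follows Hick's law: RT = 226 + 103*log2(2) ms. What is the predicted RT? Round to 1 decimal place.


RT = 226 + 103 * log2(2)
log2(2) = 1.0
RT = 226 + 103 * 1.0
= 226 + 103.0
= 329.0 ms


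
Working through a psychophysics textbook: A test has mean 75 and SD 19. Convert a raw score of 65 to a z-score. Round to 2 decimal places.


z = (X - mu) / sigma
= (65 - 75) / 19
= -10 / 19
= -0.53


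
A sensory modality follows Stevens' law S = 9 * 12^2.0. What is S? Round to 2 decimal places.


S = 9 * 12^2.0
12^2.0 = 144.0
S = 9 * 144.0
= 1296.00


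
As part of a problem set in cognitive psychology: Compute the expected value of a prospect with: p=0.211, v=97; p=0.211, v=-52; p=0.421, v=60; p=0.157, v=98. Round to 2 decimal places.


EU = sum(p_i * v_i)
0.211 * 97 = 20.467
0.211 * -52 = -10.972
0.421 * 60 = 25.26
0.157 * 98 = 15.386
EU = 20.467 + -10.972 + 25.26 + 15.386
= 50.14


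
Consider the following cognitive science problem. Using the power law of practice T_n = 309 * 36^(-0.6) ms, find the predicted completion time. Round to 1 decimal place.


T_n = 309 * 36^(-0.6)
36^(-0.6) = 0.116471
T_n = 309 * 0.116471
= 36.0 ms


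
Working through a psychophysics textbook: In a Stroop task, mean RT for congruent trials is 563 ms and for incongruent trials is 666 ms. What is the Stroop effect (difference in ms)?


Stroop effect = RT(incongruent) - RT(congruent)
= 666 - 563
= 103 ms


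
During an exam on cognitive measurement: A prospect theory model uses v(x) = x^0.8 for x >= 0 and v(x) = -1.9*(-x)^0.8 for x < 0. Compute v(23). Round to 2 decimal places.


Since x = 23 >= 0, use v(x) = x^0.8
23^0.8 = 12.2852
v(23) = 12.29


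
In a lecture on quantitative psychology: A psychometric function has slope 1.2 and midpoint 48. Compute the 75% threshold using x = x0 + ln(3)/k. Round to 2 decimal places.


At P = 0.75: 0.75 = 1/(1 + e^(-k*(x-x0)))
Solving: e^(-k*(x-x0)) = 1/3
x = x0 + ln(3)/k
ln(3) = 1.0986
x = 48 + 1.0986/1.2
= 48 + 0.9155
= 48.92


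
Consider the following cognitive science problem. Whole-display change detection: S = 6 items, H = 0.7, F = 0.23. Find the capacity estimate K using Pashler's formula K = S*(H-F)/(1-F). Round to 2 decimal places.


K = S * (H - F) / (1 - F)
H - F = 0.47
1 - F = 0.77
K = 6 * 0.47 / 0.77
= 3.66


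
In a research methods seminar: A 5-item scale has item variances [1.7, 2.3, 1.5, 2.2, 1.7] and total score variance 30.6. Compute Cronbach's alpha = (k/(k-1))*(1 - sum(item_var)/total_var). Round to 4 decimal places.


alpha = (k/(k-1)) * (1 - sum(s_i^2)/s_total^2)
sum(item variances) = 9.4
k/(k-1) = 5/4 = 1.25
1 - 9.4/30.6 = 1 - 0.30719 = 0.69281
alpha = 1.25 * 0.69281
= 0.8660


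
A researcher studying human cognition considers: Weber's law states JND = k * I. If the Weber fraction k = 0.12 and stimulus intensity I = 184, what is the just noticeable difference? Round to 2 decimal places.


JND = k * I
JND = 0.12 * 184
= 22.08


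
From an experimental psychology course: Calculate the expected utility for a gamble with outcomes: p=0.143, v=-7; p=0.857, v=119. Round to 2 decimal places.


EU = sum(p_i * v_i)
0.143 * -7 = -1.001
0.857 * 119 = 101.983
EU = -1.001 + 101.983
= 100.98


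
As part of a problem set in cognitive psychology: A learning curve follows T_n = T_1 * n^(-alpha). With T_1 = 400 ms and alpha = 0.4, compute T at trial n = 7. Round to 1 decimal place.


T_n = 400 * 7^(-0.4)
7^(-0.4) = 0.459157
T_n = 400 * 0.459157
= 183.7 ms


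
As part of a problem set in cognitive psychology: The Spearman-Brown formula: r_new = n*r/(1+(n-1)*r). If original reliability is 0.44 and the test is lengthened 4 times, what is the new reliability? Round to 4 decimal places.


r_new = n*r / (1 + (n-1)*r)
Numerator = 4 * 0.44 = 1.76
Denominator = 1 + 3 * 0.44 = 2.32
r_new = 1.76 / 2.32
= 0.7586


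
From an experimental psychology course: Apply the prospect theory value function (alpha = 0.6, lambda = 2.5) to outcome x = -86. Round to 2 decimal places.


Since x = -86 < 0, use v(x) = -lambda*(-x)^alpha
(-x) = 86
86^0.6 = 14.4777
v(-86) = -2.5 * 14.4777
= -36.19


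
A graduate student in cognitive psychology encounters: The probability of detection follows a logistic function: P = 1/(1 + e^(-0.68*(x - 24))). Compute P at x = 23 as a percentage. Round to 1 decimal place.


P(x) = 1/(1 + e^(-0.68*(23 - 24)))
Exponent = -0.68 * -1 = 0.68
e^(0.68) = 1.973878
P = 1/(1 + 1.973878) = 0.336261
Percentage = 33.6


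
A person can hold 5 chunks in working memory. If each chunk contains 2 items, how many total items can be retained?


Total items = chunks * items_per_chunk
= 5 * 2
= 10


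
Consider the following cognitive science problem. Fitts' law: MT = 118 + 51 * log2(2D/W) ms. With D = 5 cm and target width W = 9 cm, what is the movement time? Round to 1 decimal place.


MT = 118 + 51 * log2(2*5/9)
2D/W = 1.111111
log2(1.111111) = 0.152
MT = 118 + 51 * 0.152
= 125.8 ms


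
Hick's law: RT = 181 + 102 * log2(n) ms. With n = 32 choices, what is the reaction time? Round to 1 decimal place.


RT = 181 + 102 * log2(32)
log2(32) = 5.0
RT = 181 + 102 * 5.0
= 181 + 510.0
= 691.0 ms


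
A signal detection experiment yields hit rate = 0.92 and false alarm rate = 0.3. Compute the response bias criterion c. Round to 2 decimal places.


c = -0.5 * (z(HR) + z(FAR))
z(0.92) = 1.4051
z(0.3) = -0.5244
c = -0.5 * (1.4051 + -0.5244)
= -0.5 * 0.8807
= -0.44


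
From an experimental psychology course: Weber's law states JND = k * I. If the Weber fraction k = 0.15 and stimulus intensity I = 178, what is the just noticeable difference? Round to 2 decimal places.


JND = k * I
JND = 0.15 * 178
= 26.70


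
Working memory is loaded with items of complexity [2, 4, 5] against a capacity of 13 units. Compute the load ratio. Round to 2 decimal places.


Total complexity = 2 + 4 + 5 = 11
Load = total / capacity = 11 / 13
= 0.85


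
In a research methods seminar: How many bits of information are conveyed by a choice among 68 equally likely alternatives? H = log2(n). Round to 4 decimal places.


H = log2(n)
H = log2(68)
= 6.0875


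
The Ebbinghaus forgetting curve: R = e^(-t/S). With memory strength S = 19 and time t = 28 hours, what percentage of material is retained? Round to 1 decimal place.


R = e^(-t/S)
-t/S = -28/19 = -1.473684
R = e^(-1.473684) = 0.22908
Percentage = 0.22908 * 100
= 22.9


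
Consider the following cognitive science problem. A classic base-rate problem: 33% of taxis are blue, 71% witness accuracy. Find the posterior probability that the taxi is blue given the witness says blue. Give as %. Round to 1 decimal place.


P(blue | says blue) = P(says blue | blue)*P(blue) / [P(says blue | blue)*P(blue) + P(says blue | not blue)*P(not blue)]
Numerator = 0.71 * 0.33 = 0.2343
False identification = 0.29 * 0.67 = 0.1943
P = 0.2343 / (0.2343 + 0.1943)
= 0.2343 / 0.4286
As percentage = 54.7


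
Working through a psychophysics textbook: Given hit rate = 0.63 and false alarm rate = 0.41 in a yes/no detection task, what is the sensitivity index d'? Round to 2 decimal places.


d' = z(HR) - z(FAR)
z(0.63) = 0.3319
z(0.41) = -0.2275
d' = 0.3319 - -0.2275
= 0.56


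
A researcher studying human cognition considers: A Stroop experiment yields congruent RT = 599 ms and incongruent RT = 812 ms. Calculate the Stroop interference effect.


Stroop effect = RT(incongruent) - RT(congruent)
= 812 - 599
= 213 ms


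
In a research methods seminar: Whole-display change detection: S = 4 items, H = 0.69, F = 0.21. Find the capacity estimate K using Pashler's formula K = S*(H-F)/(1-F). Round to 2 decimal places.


K = S * (H - F) / (1 - F)
H - F = 0.48
1 - F = 0.79
K = 4 * 0.48 / 0.79
= 2.43


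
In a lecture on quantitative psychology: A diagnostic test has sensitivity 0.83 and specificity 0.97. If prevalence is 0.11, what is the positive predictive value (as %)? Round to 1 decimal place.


PPV = (sens * prev) / (sens * prev + (1-spec) * (1-prev))
Numerator = 0.83 * 0.11 = 0.0913
P(positive and no disease) = (1 - spec) * (1 - prev) = (1 - 0.97) * (1 - 0.11) = 0.0267
Denominator = 0.0913 + 0.0267 = 0.118
PPV = 0.0913 / 0.118 = 0.773729
As percentage = 77.4


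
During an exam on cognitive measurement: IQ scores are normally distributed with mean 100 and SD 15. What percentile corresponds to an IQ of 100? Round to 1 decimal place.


z = (IQ - mean) / SD
z = (100 - 100) / 15 = 0.0
Percentile = Phi(0.0) * 100
Phi(0.0) = 0.5
= 50.0


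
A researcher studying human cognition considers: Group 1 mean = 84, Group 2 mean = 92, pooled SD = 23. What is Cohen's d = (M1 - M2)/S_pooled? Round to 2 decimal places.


Cohen's d = (M1 - M2) / S_pooled
= (84 - 92) / 23
= -8 / 23
= -0.35


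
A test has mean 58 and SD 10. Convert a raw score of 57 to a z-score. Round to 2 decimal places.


z = (X - mu) / sigma
= (57 - 58) / 10
= -1 / 10
= -0.10


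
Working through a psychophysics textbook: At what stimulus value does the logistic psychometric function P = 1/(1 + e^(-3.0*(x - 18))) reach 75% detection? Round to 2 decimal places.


At P = 0.75: 0.75 = 1/(1 + e^(-k*(x-x0)))
Solving: e^(-k*(x-x0)) = 1/3
x = x0 + ln(3)/k
ln(3) = 1.0986
x = 18 + 1.0986/3.0
= 18 + 0.3662
= 18.37


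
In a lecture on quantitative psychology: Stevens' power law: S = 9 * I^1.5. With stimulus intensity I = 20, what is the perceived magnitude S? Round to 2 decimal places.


S = 9 * 20^1.5
20^1.5 = 89.4427
S = 9 * 89.4427
= 804.98


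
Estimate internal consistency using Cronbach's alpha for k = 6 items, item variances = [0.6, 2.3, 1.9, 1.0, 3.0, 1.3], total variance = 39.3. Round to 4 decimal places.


alpha = (k/(k-1)) * (1 - sum(s_i^2)/s_total^2)
sum(item variances) = 10.1
k/(k-1) = 6/5 = 1.2
1 - 10.1/39.3 = 1 - 0.256997 = 0.743003
alpha = 1.2 * 0.743003
= 0.8916


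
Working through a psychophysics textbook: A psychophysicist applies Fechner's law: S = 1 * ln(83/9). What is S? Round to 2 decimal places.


S = 1 * ln(83/9)
I/I0 = 9.222222
ln(9.222222) = 2.2216
S = 1 * 2.2216
= 2.22


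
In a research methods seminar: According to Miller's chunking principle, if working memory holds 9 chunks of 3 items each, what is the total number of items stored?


Total items = chunks * items_per_chunk
= 9 * 3
= 27


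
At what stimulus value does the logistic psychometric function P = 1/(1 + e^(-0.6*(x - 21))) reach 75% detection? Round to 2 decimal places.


At P = 0.75: 0.75 = 1/(1 + e^(-k*(x-x0)))
Solving: e^(-k*(x-x0)) = 1/3
x = x0 + ln(3)/k
ln(3) = 1.0986
x = 21 + 1.0986/0.6
= 21 + 1.831
= 22.83


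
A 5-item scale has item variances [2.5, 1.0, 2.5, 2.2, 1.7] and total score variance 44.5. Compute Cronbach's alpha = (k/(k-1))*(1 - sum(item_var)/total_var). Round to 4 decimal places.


alpha = (k/(k-1)) * (1 - sum(s_i^2)/s_total^2)
sum(item variances) = 9.9
k/(k-1) = 5/4 = 1.25
1 - 9.9/44.5 = 1 - 0.222472 = 0.777528
alpha = 1.25 * 0.777528
= 0.9719
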